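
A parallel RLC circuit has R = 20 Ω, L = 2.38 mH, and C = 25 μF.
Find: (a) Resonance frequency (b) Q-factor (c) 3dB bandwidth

Step 1 — Resonance: ω₀ = 1/√(LC) = 1/√(0.00238·2.5e-05) = 4100 rad/s.
Step 2 — f₀ = ω₀/(2π) = 652.5 Hz.
Step 3 — Parallel Q: Q = R/(ω₀L) = 20/(4100·0.00238) = 2.05.
Step 4 — Bandwidth: Δω = ω₀/Q = 2000 rad/s; BW = Δω/(2π) = 318.3 Hz.

(a) f₀ = 652.5 Hz  (b) Q = 2.05  (c) BW = 318.3 Hz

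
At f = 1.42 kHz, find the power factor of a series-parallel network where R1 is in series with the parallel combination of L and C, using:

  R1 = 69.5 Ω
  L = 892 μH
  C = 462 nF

Step 1 — Angular frequency: ω = 2π·f = 2π·1420 = 8922 rad/s.
Step 2 — Component impedances:
  R1: Z = R = 69.5 Ω
  L: Z = jωL = j·8922·0.000892 = 0 + j7.959 Ω
  C: Z = 1/(jωC) = -j/(ω·C) = 0 - j242.6 Ω
Step 3 — Parallel branch: L || C = 1/(1/L + 1/C) = 0 + j8.228 Ω.
Step 4 — Series with R1: Z_total = R1 + (L || C) = 69.5 + j8.228 Ω = 69.99∠6.8° Ω.
Step 5 — Power factor: PF = cos(φ) = Re(Z)/|Z| = 69.5/69.985 = 0.9931.
Step 6 — Type: Im(Z) = 8.228 ⇒ lagging (phase φ = 6.8°).

PF = 0.9931 (lagging, φ = 6.8°)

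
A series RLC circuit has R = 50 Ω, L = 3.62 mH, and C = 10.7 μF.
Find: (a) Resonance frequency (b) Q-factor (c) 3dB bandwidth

Step 1 — Resonance: ω₀ = 1/√(LC) = 1/√(0.00362·1.07e-05) = 5081 rad/s.
Step 2 — f₀ = ω₀/(2π) = 808.7 Hz.
Step 3 — Series Q: Q = ω₀L/R = 5081·0.00362/50 = 0.3679.
Step 4 — Bandwidth: Δω = ω₀/Q = 1.381e+04 rad/s; BW = Δω/(2π) = 2198 Hz.

(a) f₀ = 808.7 Hz  (b) Q = 0.3679  (c) BW = 2198 Hz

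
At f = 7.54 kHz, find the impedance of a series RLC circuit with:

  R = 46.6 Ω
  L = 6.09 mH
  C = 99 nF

Step 1 — Angular frequency: ω = 2π·f = 2π·7540 = 4.738e+04 rad/s.
Step 2 — Component impedances:
  R: Z = R = 46.6 Ω
  L: Z = jωL = j·4.738e+04·0.00609 = 0 + j288.5 Ω
  C: Z = 1/(jωC) = -j/(ω·C) = 0 - j213.2 Ω
Step 3 — Series combination: Z_total = R + L + C = 46.6 + j75.3 Ω = 88.55∠58.2° Ω.

Z = 46.6 + j75.3 Ω = 88.55∠58.2° Ω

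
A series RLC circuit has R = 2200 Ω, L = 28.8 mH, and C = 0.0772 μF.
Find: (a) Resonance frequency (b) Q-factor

Step 1 — Resonance condition Im(Z)=0 gives ω₀ = 1/√(LC).
Step 2 — ω₀ = 1/√(0.0288·7.72e-08) = 2.121e+04 rad/s.
Step 3 — f₀ = ω₀/(2π) = 3375 Hz.
Step 4 — Series Q: Q = ω₀L/R = 2.121e+04·0.0288/2200 = 0.2776.

(a) f₀ = 3375 Hz  (b) Q = 0.2776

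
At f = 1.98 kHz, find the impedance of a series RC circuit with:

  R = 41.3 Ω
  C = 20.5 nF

Step 1 — Angular frequency: ω = 2π·f = 2π·1980 = 1.244e+04 rad/s.
Step 2 — Component impedances:
  R: Z = R = 41.3 Ω
  C: Z = 1/(jωC) = -j/(ω·C) = 0 - j3921 Ω
Step 3 — Series combination: Z_total = R + C = 41.3 - j3921 Ω = 3921∠-89.4° Ω.

Z = 41.3 - j3921 Ω = 3921∠-89.4° Ω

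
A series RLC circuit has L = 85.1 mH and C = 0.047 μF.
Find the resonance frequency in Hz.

Step 1 — Resonance condition Im(Z)=0 gives ω₀ = 1/√(LC).
Step 2 — ω₀ = 1/√(0.0851·4.7e-08) = 1.581e+04 rad/s.
Step 3 — f₀ = ω₀/(2π) = 2517 Hz.

f₀ = 2517 Hz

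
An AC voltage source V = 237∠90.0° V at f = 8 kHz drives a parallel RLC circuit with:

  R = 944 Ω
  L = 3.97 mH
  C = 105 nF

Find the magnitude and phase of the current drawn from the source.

Step 1 — Angular frequency: ω = 2π·f = 2π·8000 = 5.027e+04 rad/s.
Step 2 — Component impedances:
  R: Z = R = 944 Ω
  L: Z = jωL = j·5.027e+04·0.00397 = 0 + j199.6 Ω
  C: Z = 1/(jωC) = -j/(ω·C) = 0 - j189.5 Ω
Step 3 — Parallel combination: 1/Z_total = 1/R + 1/L + 1/C; Z_total = 887.7 - j223.5 Ω = 915.4∠-14.1° Ω.
Step 4 — Source phasor: V = 237∠90.0° V = 0 + j237 V.
Step 5 — Ohm's law: I = V / Z_total = (0 + j237) / (887.7 - j223.5) = -0.06321 + j0.2511 A.
Step 6 — Convert to polar: |I| = 0.2589 A, ∠I = 104.1°.

I = 0.2589∠104.1° A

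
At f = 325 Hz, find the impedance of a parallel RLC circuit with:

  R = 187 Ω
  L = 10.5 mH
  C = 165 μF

Step 1 — Angular frequency: ω = 2π·f = 2π·325 = 2042 rad/s.
Step 2 — Component impedances:
  R: Z = R = 187 Ω
  L: Z = jωL = j·2042·0.0105 = 0 + j21.44 Ω
  C: Z = 1/(jωC) = -j/(ω·C) = 0 - j2.968 Ω
Step 3 — Parallel combination: 1/Z_total = 1/R + 1/L + 1/C; Z_total = 0.06343 - j3.444 Ω = 3.444∠-88.9° Ω.

Z = 0.06343 - j3.444 Ω = 3.444∠-88.9° Ω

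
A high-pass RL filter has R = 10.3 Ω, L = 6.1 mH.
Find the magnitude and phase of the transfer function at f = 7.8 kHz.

Step 1 — Angular frequency: ω = 2π·7800 = 4.901e+04 rad/s.
Step 2 — Transfer function: H(jω) = jωL/(R + jωL).
Step 3 — Numerator jωL = j·299; denominator R + jωL = 10.3 + j299.
Step 4 — H = 0.9988 + j0.03441.
Step 5 — Magnitude: |H| = 0.9994 (-0.0 dB); phase: φ = 2.0°.

|H| = 0.9994 (-0.0 dB), φ = 2.0°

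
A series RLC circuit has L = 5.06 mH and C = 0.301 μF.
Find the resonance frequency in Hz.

Step 1 — Resonance condition Im(Z)=0 gives ω₀ = 1/√(LC).
Step 2 — ω₀ = 1/√(0.00506·3.01e-07) = 2.562e+04 rad/s.
Step 3 — f₀ = ω₀/(2π) = 4078 Hz.

f₀ = 4078 Hz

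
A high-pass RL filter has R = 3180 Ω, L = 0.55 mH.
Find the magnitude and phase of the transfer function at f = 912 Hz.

Step 1 — Angular frequency: ω = 2π·912 = 5730 rad/s.
Step 2 — Transfer function: H(jω) = jωL/(R + jωL).
Step 3 — Numerator jωL = j·3.152; denominator R + jωL = 3180 + j3.152.
Step 4 — H = 9.822e-07 + j0.0009911.
Step 5 — Magnitude: |H| = 0.0009911 (-60.1 dB); phase: φ = 89.9°.

|H| = 0.0009911 (-60.1 dB), φ = 89.9°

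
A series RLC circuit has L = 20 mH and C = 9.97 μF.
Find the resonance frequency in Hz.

Step 1 — Resonance condition Im(Z)=0 gives ω₀ = 1/√(LC).
Step 2 — ω₀ = 1/√(0.02·9.97e-06) = 2239 rad/s.
Step 3 — f₀ = ω₀/(2π) = 356.4 Hz.

f₀ = 356.4 Hz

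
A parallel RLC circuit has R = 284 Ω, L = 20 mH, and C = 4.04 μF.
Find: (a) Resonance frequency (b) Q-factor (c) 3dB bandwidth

Step 1 — Resonance: ω₀ = 1/√(LC) = 1/√(0.02·4.04e-06) = 3518 rad/s.
Step 2 — f₀ = ω₀/(2π) = 559.9 Hz.
Step 3 — Parallel Q: Q = R/(ω₀L) = 284/(3518·0.02) = 4.036.
Step 4 — Bandwidth: Δω = ω₀/Q = 871.6 rad/s; BW = Δω/(2π) = 138.7 Hz.

(a) f₀ = 559.9 Hz  (b) Q = 4.036  (c) BW = 138.7 Hz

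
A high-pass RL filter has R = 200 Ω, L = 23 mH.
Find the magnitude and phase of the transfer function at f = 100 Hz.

Step 1 — Angular frequency: ω = 2π·100 = 628.3 rad/s.
Step 2 — Transfer function: H(jω) = jωL/(R + jωL).
Step 3 — Numerator jωL = j·14.45; denominator R + jωL = 200 + j14.45.
Step 4 — H = 0.005194 + j0.07188.
Step 5 — Magnitude: |H| = 0.07207 (-22.8 dB); phase: φ = 85.9°.

|H| = 0.07207 (-22.8 dB), φ = 85.9°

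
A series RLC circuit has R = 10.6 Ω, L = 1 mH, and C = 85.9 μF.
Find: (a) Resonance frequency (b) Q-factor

Step 1 — Resonance condition Im(Z)=0 gives ω₀ = 1/√(LC).
Step 2 — ω₀ = 1/√(0.001·8.59e-05) = 3412 rad/s.
Step 3 — f₀ = ω₀/(2π) = 543 Hz.
Step 4 — Series Q: Q = ω₀L/R = 3412·0.001/10.6 = 0.3219.

(a) f₀ = 543 Hz  (b) Q = 0.3219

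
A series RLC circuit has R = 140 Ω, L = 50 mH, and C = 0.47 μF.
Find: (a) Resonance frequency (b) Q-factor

Step 1 — Resonance condition Im(Z)=0 gives ω₀ = 1/√(LC).
Step 2 — ω₀ = 1/√(0.05·4.7e-07) = 6523 rad/s.
Step 3 — f₀ = ω₀/(2π) = 1038 Hz.
Step 4 — Series Q: Q = ω₀L/R = 6523·0.05/140 = 2.33.

(a) f₀ = 1038 Hz  (b) Q = 2.33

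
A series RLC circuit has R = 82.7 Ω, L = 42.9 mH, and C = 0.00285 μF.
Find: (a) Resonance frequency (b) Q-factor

Step 1 — Resonance condition Im(Z)=0 gives ω₀ = 1/√(LC).
Step 2 — ω₀ = 1/√(0.0429·2.85e-09) = 9.044e+04 rad/s.
Step 3 — f₀ = ω₀/(2π) = 1.439e+04 Hz.
Step 4 — Series Q: Q = ω₀L/R = 9.044e+04·0.0429/82.7 = 46.91.

(a) f₀ = 1.439e+04 Hz  (b) Q = 46.91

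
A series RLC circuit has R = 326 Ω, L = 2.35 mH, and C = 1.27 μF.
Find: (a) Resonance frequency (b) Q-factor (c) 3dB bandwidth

Step 1 — Resonance: ω₀ = 1/√(LC) = 1/√(0.00235·1.27e-06) = 1.83e+04 rad/s.
Step 2 — f₀ = ω₀/(2π) = 2913 Hz.
Step 3 — Series Q: Q = ω₀L/R = 1.83e+04·0.00235/326 = 0.132.
Step 4 — Bandwidth: Δω = ω₀/Q = 1.387e+05 rad/s; BW = Δω/(2π) = 2.208e+04 Hz.

(a) f₀ = 2913 Hz  (b) Q = 0.132  (c) BW = 2.208e+04 Hz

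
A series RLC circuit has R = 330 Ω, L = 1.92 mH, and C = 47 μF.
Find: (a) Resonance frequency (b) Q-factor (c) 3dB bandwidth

Step 1 — Resonance condition Im(Z)=0 gives ω₀ = 1/√(LC).
Step 2 — ω₀ = 1/√(0.00192·4.7e-05) = 3329 rad/s.
Step 3 — f₀ = ω₀/(2π) = 529.8 Hz.
Step 4 — Series Q: Q = ω₀L/R = 3329·0.00192/330 = 0.01937.
Step 5 — 3dB bandwidth: Δω = ω₀/Q = 1.719e+05 rad/s; BW = Δω/(2π) = 2.735e+04 Hz.

(a) f₀ = 529.8 Hz  (b) Q = 0.01937  (c) BW = 2.735e+04 Hz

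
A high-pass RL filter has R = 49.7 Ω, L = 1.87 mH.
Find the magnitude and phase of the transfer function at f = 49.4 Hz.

Step 1 — Angular frequency: ω = 2π·49.4 = 310.4 rad/s.
Step 2 — Transfer function: H(jω) = jωL/(R + jωL).
Step 3 — Numerator jωL = j·0.5804; denominator R + jωL = 49.7 + j0.5804.
Step 4 — H = 0.0001364 + j0.01168.
Step 5 — Magnitude: |H| = 0.01168 (-38.7 dB); phase: φ = 89.3°.

|H| = 0.01168 (-38.7 dB), φ = 89.3°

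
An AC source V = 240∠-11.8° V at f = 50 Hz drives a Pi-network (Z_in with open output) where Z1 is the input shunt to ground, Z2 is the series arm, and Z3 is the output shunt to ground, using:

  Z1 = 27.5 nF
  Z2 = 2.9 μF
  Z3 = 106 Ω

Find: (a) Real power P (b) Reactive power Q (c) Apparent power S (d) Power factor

Step 1 — Angular frequency: ω = 2π·f = 2π·50 = 314.2 rad/s.
Step 2 — Component impedances:
  Z1: Z = 1/(jωC) = -j/(ω·C) = 0 - j1.157e+05 Ω
  Z2: Z = 1/(jωC) = -j/(ω·C) = 0 - j1098 Ω
  Z3: Z = R = 106 Ω
Step 3 — With open output, the series arm Z2 and the output shunt Z3 appear in series to ground: Z2 + Z3 = 106 - j1098 Ω.
Step 4 — Parallel with input shunt Z1: Z_in = Z1 || (Z2 + Z3) = 104 - j1087 Ω = 1092∠-84.5° Ω.
Step 5 — Source phasor: V = 240∠-11.8° V = 234.9 - j49.08 V.
Step 6 — Current: I = V / Z = 0.0652 + j0.2098 A = 0.2197∠72.7° A.
Step 7 — Complex power: S = V·I* = 5.021 - j52.49 VA.
Step 8 — Real power: P = Re(S) = 5.021 W.
Step 9 — Reactive power: Q = Im(S) = -52.49 VAR.
Step 10 — Apparent power: |S| = 52.73 VA.
Step 11 — Power factor: PF = P/|S| = 0.09522 (leading).

(a) P = 5.021 W  (b) Q = -52.49 VAR  (c) S = 52.73 VA  (d) PF = 0.09522 (leading)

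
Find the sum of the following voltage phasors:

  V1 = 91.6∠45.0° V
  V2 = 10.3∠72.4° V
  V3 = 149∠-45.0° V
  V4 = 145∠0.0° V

Step 1 — Convert each phasor to rectangular form:
  V1 = 91.6·(cos(45.0°) + j·sin(45.0°)) = 64.77 + j64.77 V
  V2 = 10.3·(cos(72.4°) + j·sin(72.4°)) = 3.114 + j9.818 V
  V3 = 149·(cos(-45.0°) + j·sin(-45.0°)) = 105.4 - j105.4 V
  V4 = 145·(cos(0.0°) + j·sin(0.0°)) = 145 V
Step 2 — Sum components: V_total = 318.2 - j30.77 V.
Step 3 — Convert to polar: |V_total| = 319.7 V, ∠V_total = -5.5°.

V_total = 319.7∠-5.5° V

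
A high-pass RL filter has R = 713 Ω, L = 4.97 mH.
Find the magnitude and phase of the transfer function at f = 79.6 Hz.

Step 1 — Angular frequency: ω = 2π·79.6 = 500.1 rad/s.
Step 2 — Transfer function: H(jω) = jωL/(R + jωL).
Step 3 — Numerator jωL = j·2.486; denominator R + jωL = 713 + j2.486.
Step 4 — H = 1.215e-05 + j0.003486.
Step 5 — Magnitude: |H| = 0.003486 (-49.2 dB); phase: φ = 89.8°.

|H| = 0.003486 (-49.2 dB), φ = 89.8°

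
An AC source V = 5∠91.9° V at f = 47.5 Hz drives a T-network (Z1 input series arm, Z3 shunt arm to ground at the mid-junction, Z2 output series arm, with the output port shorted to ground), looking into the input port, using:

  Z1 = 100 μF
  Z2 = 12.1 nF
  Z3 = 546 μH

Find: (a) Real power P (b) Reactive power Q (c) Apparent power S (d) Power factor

Step 1 — Angular frequency: ω = 2π·f = 2π·47.5 = 298.5 rad/s.
Step 2 — Component impedances:
  Z1: Z = 1/(jωC) = -j/(ω·C) = 0 - j33.51 Ω
  Z2: Z = 1/(jωC) = -j/(ω·C) = 0 - j2.769e+05 Ω
  Z3: Z = jωL = j·298.5·0.000546 = 0 + j0.163 Ω
Step 3 — With the output port shorted to ground, the output series arm Z2 runs from the junction to ground; the shunt arm Z3 also runs from the junction to ground. They appear in parallel: Z3 || Z2 = 0 + j0.163 Ω.
Step 4 — Series with input arm Z1: Z_in = Z1 + (Z3 || Z2) = 0 - j33.34 Ω = 33.34∠-90.0° Ω.
Step 5 — Source phasor: V = 5∠91.9° V = -0.1658 + j4.997 V.
Step 6 — Current: I = V / Z = -0.1499 - j0.004972 A = 0.15∠-178.1° A.
Step 7 — Complex power: S = V·I* = 0 - j0.7498 VA.
Step 8 — Real power: P = Re(S) = 0 W.
Step 9 — Reactive power: Q = Im(S) = -0.7498 VAR.
Step 10 — Apparent power: |S| = 0.7498 VA.
Step 11 — Power factor: PF = P/|S| = 0 (leading).

(a) P = 0 W  (b) Q = -0.7498 VAR  (c) S = 0.7498 VA  (d) PF = 0 (leading)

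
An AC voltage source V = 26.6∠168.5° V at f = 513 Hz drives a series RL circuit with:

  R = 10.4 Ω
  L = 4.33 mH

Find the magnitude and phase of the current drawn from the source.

Step 1 — Angular frequency: ω = 2π·f = 2π·513 = 3223 rad/s.
Step 2 — Component impedances:
  R: Z = R = 10.4 Ω
  L: Z = jωL = j·3223·0.00433 = 0 + j13.96 Ω
Step 3 — Series combination: Z_total = R + L = 10.4 + j13.96 Ω = 17.41∠53.3° Ω.
Step 4 — Source phasor: V = 26.6∠168.5° V = -26.07 + j5.303 V.
Step 5 — Ohm's law: I = V / Z_total = (-26.07 + j5.303) / (10.4 + j13.96) = -0.6505 + j1.383 A.
Step 6 — Convert to polar: |I| = 1.528 A, ∠I = 115.2°.

I = 1.528∠115.2° A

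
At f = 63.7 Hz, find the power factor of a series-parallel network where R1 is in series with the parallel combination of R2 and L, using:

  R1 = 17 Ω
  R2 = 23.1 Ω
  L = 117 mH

Step 1 — Angular frequency: ω = 2π·f = 2π·63.7 = 400.2 rad/s.
Step 2 — Component impedances:
  R1: Z = R = 17 Ω
  R2: Z = R = 23.1 Ω
  L: Z = jωL = j·400.2·0.117 = 0 + j46.83 Ω
Step 3 — Parallel branch: R2 || L = 1/(1/R2 + 1/L) = 18.58 + j9.165 Ω.
Step 4 — Series with R1: Z_total = R1 + (R2 || L) = 35.58 + j9.165 Ω = 36.74∠14.4° Ω.
Step 5 — Power factor: PF = cos(φ) = Re(Z)/|Z| = 35.58/36.74 = 0.9684.
Step 6 — Type: Im(Z) = 9.165 ⇒ lagging (phase φ = 14.4°).

PF = 0.9684 (lagging, φ = 14.4°)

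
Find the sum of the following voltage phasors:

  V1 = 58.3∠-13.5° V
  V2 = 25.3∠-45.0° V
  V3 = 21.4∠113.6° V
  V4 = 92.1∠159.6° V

Step 1 — Convert each phasor to rectangular form:
  V1 = 58.3·(cos(-13.5°) + j·sin(-13.5°)) = 56.69 - j13.61 V
  V2 = 25.3·(cos(-45.0°) + j·sin(-45.0°)) = 17.89 - j17.89 V
  V3 = 21.4·(cos(113.6°) + j·sin(113.6°)) = -8.567 + j19.61 V
  V4 = 92.1·(cos(159.6°) + j·sin(159.6°)) = -86.32 + j32.1 V
Step 2 — Sum components: V_total = -20.31 + j20.21 V.
Step 3 — Convert to polar: |V_total| = 28.66 V, ∠V_total = 135.1°.

V_total = 28.66∠135.1° V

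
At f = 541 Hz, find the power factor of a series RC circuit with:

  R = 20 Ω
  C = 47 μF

Step 1 — Angular frequency: ω = 2π·f = 2π·541 = 3399 rad/s.
Step 2 — Component impedances:
  R: Z = R = 20 Ω
  C: Z = 1/(jωC) = -j/(ω·C) = 0 - j6.259 Ω
Step 3 — Series combination: Z_total = R + C = 20 - j6.259 Ω = 20.96∠-17.4° Ω.
Step 4 — Power factor: PF = cos(φ) = Re(Z)/|Z| = 20/20.9566 = 0.9544.
Step 5 — Type: Im(Z) = -6.259 ⇒ leading (phase φ = -17.4°).

PF = 0.9544 (leading, φ = -17.4°)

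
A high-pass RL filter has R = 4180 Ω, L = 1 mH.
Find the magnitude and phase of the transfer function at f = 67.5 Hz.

Step 1 — Angular frequency: ω = 2π·67.5 = 424.1 rad/s.
Step 2 — Transfer function: H(jω) = jωL/(R + jωL).
Step 3 — Numerator jωL = j·0.4241; denominator R + jωL = 4180 + j0.4241.
Step 4 — H = 1.029e-08 + j0.0001015.
Step 5 — Magnitude: |H| = 0.0001015 (-79.9 dB); phase: φ = 90.0°.

|H| = 0.0001015 (-79.9 dB), φ = 90.0°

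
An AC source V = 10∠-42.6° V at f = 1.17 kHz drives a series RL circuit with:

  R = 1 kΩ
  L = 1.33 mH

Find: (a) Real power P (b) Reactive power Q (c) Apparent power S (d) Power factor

Step 1 — Angular frequency: ω = 2π·f = 2π·1170 = 7351 rad/s.
Step 2 — Component impedances:
  R: Z = R = 1000 Ω
  L: Z = jωL = j·7351·0.00133 = 0 + j9.777 Ω
Step 3 — Series combination: Z_total = R + L = 1000 + j9.777 Ω = 1000∠0.6° Ω.
Step 4 — Source phasor: V = 10∠-42.6° V = 7.361 - j6.769 V.
Step 5 — Current: I = V / Z = 0.007294 - j0.00684 A = 0.01∠-43.2° A.
Step 6 — Complex power: S = V·I* = 0.09999 + j0.0009776 VA.
Step 7 — Real power: P = Re(S) = 0.09999 W.
Step 8 — Reactive power: Q = Im(S) = 0.0009776 VAR.
Step 9 — Apparent power: |S| = 0.1 VA.
Step 10 — Power factor: PF = P/|S| = 1 (lagging).

(a) P = 0.09999 W  (b) Q = 0.0009776 VAR  (c) S = 0.1 VA  (d) PF = 1 (lagging)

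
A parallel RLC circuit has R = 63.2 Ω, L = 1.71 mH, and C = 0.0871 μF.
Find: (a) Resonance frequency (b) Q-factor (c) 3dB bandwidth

Step 1 — Resonance: ω₀ = 1/√(LC) = 1/√(0.00171·8.71e-08) = 8.194e+04 rad/s.
Step 2 — f₀ = ω₀/(2π) = 1.304e+04 Hz.
Step 3 — Parallel Q: Q = R/(ω₀L) = 63.2/(8.194e+04·0.00171) = 0.4511.
Step 4 — Bandwidth: Δω = ω₀/Q = 1.817e+05 rad/s; BW = Δω/(2π) = 2.891e+04 Hz.

(a) f₀ = 1.304e+04 Hz  (b) Q = 0.4511  (c) BW = 2.891e+04 Hz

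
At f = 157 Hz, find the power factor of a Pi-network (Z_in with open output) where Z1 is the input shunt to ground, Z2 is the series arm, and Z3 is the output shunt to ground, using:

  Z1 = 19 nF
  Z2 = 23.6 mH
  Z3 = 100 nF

Step 1 — Angular frequency: ω = 2π·f = 2π·157 = 986.5 rad/s.
Step 2 — Component impedances:
  Z1: Z = 1/(jωC) = -j/(ω·C) = 0 - j5.335e+04 Ω
  Z2: Z = jωL = j·986.5·0.0236 = 0 + j23.28 Ω
  Z3: Z = 1/(jωC) = -j/(ω·C) = 0 - j1.014e+04 Ω
Step 3 — With open output, the series arm Z2 and the output shunt Z3 appear in series to ground: Z2 + Z3 = 0 - j1.011e+04 Ω.
Step 4 — Parallel with input shunt Z1: Z_in = Z1 || (Z2 + Z3) = 0 - j8502 Ω = 8502∠-90.0° Ω.
Step 5 — Power factor: PF = cos(φ) = Re(Z)/|Z| = 0/8502 = 0.
Step 6 — Type: Im(Z) = -8502 ⇒ leading (phase φ = -90.0°).

PF = 0 (leading, φ = -90.0°)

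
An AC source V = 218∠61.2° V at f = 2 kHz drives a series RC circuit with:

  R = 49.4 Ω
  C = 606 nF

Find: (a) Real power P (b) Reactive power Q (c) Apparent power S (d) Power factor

Step 1 — Angular frequency: ω = 2π·f = 2π·2000 = 1.257e+04 rad/s.
Step 2 — Component impedances:
  R: Z = R = 49.4 Ω
  C: Z = 1/(jωC) = -j/(ω·C) = 0 - j131.3 Ω
Step 3 — Series combination: Z_total = R + C = 49.4 - j131.3 Ω = 140.3∠-69.4° Ω.
Step 4 — Source phasor: V = 218∠61.2° V = 105 + j191 V.
Step 5 — Current: I = V / Z = -1.011 + j1.18 A = 1.554∠130.6° A.
Step 6 — Complex power: S = V·I* = 119.3 - j317 VA.
Step 7 — Real power: P = Re(S) = 119.3 W.
Step 8 — Reactive power: Q = Im(S) = -317 VAR.
Step 9 — Apparent power: |S| = 338.7 VA.
Step 10 — Power factor: PF = P/|S| = 0.3521 (leading).

(a) P = 119.3 W  (b) Q = -317 VAR  (c) S = 338.7 VA  (d) PF = 0.3521 (leading)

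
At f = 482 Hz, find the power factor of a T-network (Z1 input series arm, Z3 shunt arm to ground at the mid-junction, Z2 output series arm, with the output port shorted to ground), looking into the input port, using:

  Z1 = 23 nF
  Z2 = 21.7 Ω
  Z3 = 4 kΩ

Step 1 — Angular frequency: ω = 2π·f = 2π·482 = 3028 rad/s.
Step 2 — Component impedances:
  Z1: Z = 1/(jωC) = -j/(ω·C) = 0 - j1.436e+04 Ω
  Z2: Z = R = 21.7 Ω
  Z3: Z = R = 4000 Ω
Step 3 — With the output port shorted to ground, the output series arm Z2 runs from the junction to ground; the shunt arm Z3 also runs from the junction to ground. They appear in parallel: Z3 || Z2 = 21.58 Ω.
Step 4 — Series with input arm Z1: Z_in = Z1 + (Z3 || Z2) = 21.58 - j1.436e+04 Ω = 1.436e+04∠-89.9° Ω.
Step 5 — Power factor: PF = cos(φ) = Re(Z)/|Z| = 21.58/1.436e+04 = 0.001503.
Step 6 — Type: Im(Z) = -1.436e+04 ⇒ leading (phase φ = -89.9°).

PF = 0.001503 (leading, φ = -89.9°)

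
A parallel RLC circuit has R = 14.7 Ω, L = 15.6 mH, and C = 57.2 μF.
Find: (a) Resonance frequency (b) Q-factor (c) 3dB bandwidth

Step 1 — Resonance: ω₀ = 1/√(LC) = 1/√(0.0156·5.72e-05) = 1059 rad/s.
Step 2 — f₀ = ω₀/(2π) = 168.5 Hz.
Step 3 — Parallel Q: Q = R/(ω₀L) = 14.7/(1059·0.0156) = 0.8901.
Step 4 — Bandwidth: Δω = ω₀/Q = 1189 rad/s; BW = Δω/(2π) = 189.3 Hz.

(a) f₀ = 168.5 Hz  (b) Q = 0.8901  (c) BW = 189.3 Hz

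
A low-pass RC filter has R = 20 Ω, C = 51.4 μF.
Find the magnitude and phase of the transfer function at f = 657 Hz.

Step 1 — Angular frequency: ω = 2π·657 = 4128 rad/s.
Step 2 — Transfer function: H(jω) = 1/(1 + jωRC).
Step 3 — Denominator: 1 + jωRC = 1 + j·4128·20·5.14e-05 = 1 + j4.244.
Step 4 — H = 0.05261 - j0.2232.
Step 5 — Magnitude: |H| = 0.2294 (-12.8 dB); phase: φ = -76.7°.

|H| = 0.2294 (-12.8 dB), φ = -76.7°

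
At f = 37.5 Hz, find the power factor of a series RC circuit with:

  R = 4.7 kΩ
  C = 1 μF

Step 1 — Angular frequency: ω = 2π·f = 2π·37.5 = 235.6 rad/s.
Step 2 — Component impedances:
  R: Z = R = 4700 Ω
  C: Z = 1/(jωC) = -j/(ω·C) = 0 - j4244 Ω
Step 3 — Series combination: Z_total = R + C = 4700 - j4244 Ω = 6333∠-42.1° Ω.
Step 4 — Power factor: PF = cos(φ) = Re(Z)/|Z| = 4700/6332.7 = 0.7422.
Step 5 — Type: Im(Z) = -4244 ⇒ leading (phase φ = -42.1°).

PF = 0.7422 (leading, φ = -42.1°)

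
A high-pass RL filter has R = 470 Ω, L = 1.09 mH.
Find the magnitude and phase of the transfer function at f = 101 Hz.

Step 1 — Angular frequency: ω = 2π·101 = 634.6 rad/s.
Step 2 — Transfer function: H(jω) = jωL/(R + jωL).
Step 3 — Numerator jωL = j·0.6917; denominator R + jωL = 470 + j0.6917.
Step 4 — H = 2.166e-06 + j0.001472.
Step 5 — Magnitude: |H| = 0.001472 (-56.6 dB); phase: φ = 89.9°.

|H| = 0.001472 (-56.6 dB), φ = 89.9°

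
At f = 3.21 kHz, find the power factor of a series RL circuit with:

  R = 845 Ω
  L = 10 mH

Step 1 — Angular frequency: ω = 2π·f = 2π·3210 = 2.017e+04 rad/s.
Step 2 — Component impedances:
  R: Z = R = 845 Ω
  L: Z = jωL = j·2.017e+04·0.01 = 0 + j201.7 Ω
Step 3 — Series combination: Z_total = R + L = 845 + j201.7 Ω = 868.7∠13.4° Ω.
Step 4 — Power factor: PF = cos(φ) = Re(Z)/|Z| = 845/868.7 = 0.9727.
Step 5 — Type: Im(Z) = 201.7 ⇒ lagging (phase φ = 13.4°).

PF = 0.9727 (lagging, φ = 13.4°)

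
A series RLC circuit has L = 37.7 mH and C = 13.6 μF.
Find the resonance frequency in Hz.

Step 1 — Resonance condition Im(Z)=0 gives ω₀ = 1/√(LC).
Step 2 — ω₀ = 1/√(0.0377·1.36e-05) = 1397 rad/s.
Step 3 — f₀ = ω₀/(2π) = 222.3 Hz.

f₀ = 222.3 Hz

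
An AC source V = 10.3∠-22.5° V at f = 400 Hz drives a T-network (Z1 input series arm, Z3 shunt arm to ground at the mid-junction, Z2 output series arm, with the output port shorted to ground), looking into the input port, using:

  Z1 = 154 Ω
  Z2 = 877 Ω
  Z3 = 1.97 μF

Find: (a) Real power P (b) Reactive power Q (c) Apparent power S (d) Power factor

Step 1 — Angular frequency: ω = 2π·f = 2π·400 = 2513 rad/s.
Step 2 — Component impedances:
  Z1: Z = R = 154 Ω
  Z2: Z = R = 877 Ω
  Z3: Z = 1/(jωC) = -j/(ω·C) = 0 - j202 Ω
Step 3 — With the output port shorted to ground, the output series arm Z2 runs from the junction to ground; the shunt arm Z3 also runs from the junction to ground. They appear in parallel: Z3 || Z2 = 44.17 - j191.8 Ω.
Step 4 — Series with input arm Z1: Z_in = Z1 + (Z3 || Z2) = 198.2 - j191.8 Ω = 275.8∠-44.1° Ω.
Step 5 — Source phasor: V = 10.3∠-22.5° V = 9.516 - j3.942 V.
Step 6 — Current: I = V / Z = 0.03473 + j0.01373 A = 0.03735∠21.6° A.
Step 7 — Complex power: S = V·I* = 0.2764 - j0.2675 VA.
Step 8 — Real power: P = Re(S) = 0.2764 W.
Step 9 — Reactive power: Q = Im(S) = -0.2675 VAR.
Step 10 — Apparent power: |S| = 0.3847 VA.
Step 11 — Power factor: PF = P/|S| = 0.7186 (leading).

(a) P = 0.2764 W  (b) Q = -0.2675 VAR  (c) S = 0.3847 VA  (d) PF = 0.7186 (leading)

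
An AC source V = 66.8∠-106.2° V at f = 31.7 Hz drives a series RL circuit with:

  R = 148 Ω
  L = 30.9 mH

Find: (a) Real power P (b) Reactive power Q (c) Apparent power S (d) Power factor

Step 1 — Angular frequency: ω = 2π·f = 2π·31.7 = 199.2 rad/s.
Step 2 — Component impedances:
  R: Z = R = 148 Ω
  L: Z = jωL = j·199.2·0.0309 = 0 + j6.155 Ω
Step 3 — Series combination: Z_total = R + L = 148 + j6.155 Ω = 148.1∠2.4° Ω.
Step 4 — Source phasor: V = 66.8∠-106.2° V = -18.64 - j64.15 V.
Step 5 — Current: I = V / Z = -0.1437 - j0.4275 A = 0.451∠-108.6° A.
Step 6 — Complex power: S = V·I* = 30.1 + j1.252 VA.
Step 7 — Real power: P = Re(S) = 30.1 W.
Step 8 — Reactive power: Q = Im(S) = 1.252 VAR.
Step 9 — Apparent power: |S| = 30.12 VA.
Step 10 — Power factor: PF = P/|S| = 0.9991 (lagging).

(a) P = 30.1 W  (b) Q = 1.252 VAR  (c) S = 30.12 VA  (d) PF = 0.9991 (lagging)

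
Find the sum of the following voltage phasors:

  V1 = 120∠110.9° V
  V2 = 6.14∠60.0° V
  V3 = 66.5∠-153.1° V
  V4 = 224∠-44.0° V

Step 1 — Convert each phasor to rectangular form:
  V1 = 120·(cos(110.9°) + j·sin(110.9°)) = -42.81 + j112.1 V
  V2 = 6.14·(cos(60.0°) + j·sin(60.0°)) = 3.07 + j5.317 V
  V3 = 66.5·(cos(-153.1°) + j·sin(-153.1°)) = -59.3 - j30.09 V
  V4 = 224·(cos(-44.0°) + j·sin(-44.0°)) = 161.1 - j155.6 V
Step 2 — Sum components: V_total = 62.09 - j68.27 V.
Step 3 — Convert to polar: |V_total| = 92.28 V, ∠V_total = -47.7°.

V_total = 92.28∠-47.7° V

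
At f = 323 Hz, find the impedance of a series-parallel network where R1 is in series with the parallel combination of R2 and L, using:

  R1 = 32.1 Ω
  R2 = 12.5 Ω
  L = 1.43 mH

Step 1 — Angular frequency: ω = 2π·f = 2π·323 = 2029 rad/s.
Step 2 — Component impedances:
  R1: Z = R = 32.1 Ω
  R2: Z = R = 12.5 Ω
  L: Z = jωL = j·2029·0.00143 = 0 + j2.902 Ω
Step 3 — Parallel branch: R2 || L = 1/(1/R2 + 1/L) = 0.6393 + j2.754 Ω.
Step 4 — Series with R1: Z_total = R1 + (R2 || L) = 32.74 + j2.754 Ω = 32.85∠4.8° Ω.

Z = 32.74 + j2.754 Ω = 32.85∠4.8° Ω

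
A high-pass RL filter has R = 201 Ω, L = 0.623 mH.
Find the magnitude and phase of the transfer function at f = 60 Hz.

Step 1 — Angular frequency: ω = 2π·60 = 377 rad/s.
Step 2 — Transfer function: H(jω) = jωL/(R + jωL).
Step 3 — Numerator jωL = j·0.2349; denominator R + jωL = 201 + j0.2349.
Step 4 — H = 1.365e-06 + j0.001168.
Step 5 — Magnitude: |H| = 0.001168 (-58.6 dB); phase: φ = 89.9°.

|H| = 0.001168 (-58.6 dB), φ = 89.9°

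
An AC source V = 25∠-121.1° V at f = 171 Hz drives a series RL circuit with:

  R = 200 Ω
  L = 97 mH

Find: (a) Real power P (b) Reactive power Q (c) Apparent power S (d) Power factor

Step 1 — Angular frequency: ω = 2π·f = 2π·171 = 1074 rad/s.
Step 2 — Component impedances:
  R: Z = R = 200 Ω
  L: Z = jωL = j·1074·0.097 = 0 + j104.2 Ω
Step 3 — Series combination: Z_total = R + L = 200 + j104.2 Ω = 225.5∠27.5° Ω.
Step 4 — Source phasor: V = 25∠-121.1° V = -12.91 - j21.41 V.
Step 5 — Current: I = V / Z = -0.09464 - j0.05772 A = 0.1109∠-148.6° A.
Step 6 — Complex power: S = V·I* = 2.458 + j1.281 VA.
Step 7 — Real power: P = Re(S) = 2.458 W.
Step 8 — Reactive power: Q = Im(S) = 1.281 VAR.
Step 9 — Apparent power: |S| = 2.771 VA.
Step 10 — Power factor: PF = P/|S| = 0.8868 (lagging).

(a) P = 2.458 W  (b) Q = 1.281 VAR  (c) S = 2.771 VA  (d) PF = 0.8868 (lagging)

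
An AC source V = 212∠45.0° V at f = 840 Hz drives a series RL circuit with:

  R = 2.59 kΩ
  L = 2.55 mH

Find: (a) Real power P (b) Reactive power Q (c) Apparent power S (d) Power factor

Step 1 — Angular frequency: ω = 2π·f = 2π·840 = 5278 rad/s.
Step 2 — Component impedances:
  R: Z = R = 2590 Ω
  L: Z = jωL = j·5278·0.00255 = 0 + j13.46 Ω
Step 3 — Series combination: Z_total = R + L = 2590 + j13.46 Ω = 2590∠0.3° Ω.
Step 4 — Source phasor: V = 212∠45.0° V = 149.9 + j149.9 V.
Step 5 — Current: I = V / Z = 0.05818 + j0.05758 A = 0.08185∠44.7° A.
Step 6 — Complex power: S = V·I* = 17.35 + j0.09017 VA.
Step 7 — Real power: P = Re(S) = 17.35 W.
Step 8 — Reactive power: Q = Im(S) = 0.09017 VAR.
Step 9 — Apparent power: |S| = 17.35 VA.
Step 10 — Power factor: PF = P/|S| = 1 (lagging).

(a) P = 17.35 W  (b) Q = 0.09017 VAR  (c) S = 17.35 VA  (d) PF = 1 (lagging)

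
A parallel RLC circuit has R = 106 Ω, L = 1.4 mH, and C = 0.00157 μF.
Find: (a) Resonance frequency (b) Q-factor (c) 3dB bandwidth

Step 1 — Resonance: ω₀ = 1/√(LC) = 1/√(0.0014·1.57e-09) = 6.745e+05 rad/s.
Step 2 — f₀ = ω₀/(2π) = 1.074e+05 Hz.
Step 3 — Parallel Q: Q = R/(ω₀L) = 106/(6.745e+05·0.0014) = 0.1123.
Step 4 — Bandwidth: Δω = ω₀/Q = 6.009e+06 rad/s; BW = Δω/(2π) = 9.563e+05 Hz.

(a) f₀ = 1.074e+05 Hz  (b) Q = 0.1123  (c) BW = 9.563e+05 Hz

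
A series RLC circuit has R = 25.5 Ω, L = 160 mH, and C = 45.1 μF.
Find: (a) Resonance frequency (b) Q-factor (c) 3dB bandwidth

Step 1 — Resonance condition Im(Z)=0 gives ω₀ = 1/√(LC).
Step 2 — ω₀ = 1/√(0.16·4.51e-05) = 372.3 rad/s.
Step 3 — f₀ = ω₀/(2π) = 59.25 Hz.
Step 4 — Series Q: Q = ω₀L/R = 372.3·0.16/25.5 = 2.336.
Step 5 — 3dB bandwidth: Δω = ω₀/Q = 159.4 rad/s; BW = Δω/(2π) = 25.37 Hz.

(a) f₀ = 59.25 Hz  (b) Q = 2.336  (c) BW = 25.37 Hz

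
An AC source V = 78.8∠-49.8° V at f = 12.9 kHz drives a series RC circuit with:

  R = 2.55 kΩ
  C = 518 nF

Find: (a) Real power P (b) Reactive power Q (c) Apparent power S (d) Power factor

Step 1 — Angular frequency: ω = 2π·f = 2π·1.29e+04 = 8.105e+04 rad/s.
Step 2 — Component impedances:
  R: Z = R = 2550 Ω
  C: Z = 1/(jωC) = -j/(ω·C) = 0 - j23.82 Ω
Step 3 — Series combination: Z_total = R + C = 2550 - j23.82 Ω = 2550∠-0.5° Ω.
Step 4 — Source phasor: V = 78.8∠-49.8° V = 50.86 - j60.19 V.
Step 5 — Current: I = V / Z = 0.02016 - j0.02341 A = 0.0309∠-49.3° A.
Step 6 — Complex power: S = V·I* = 2.435 - j0.02274 VA.
Step 7 — Real power: P = Re(S) = 2.435 W.
Step 8 — Reactive power: Q = Im(S) = -0.02274 VAR.
Step 9 — Apparent power: |S| = 2.435 VA.
Step 10 — Power factor: PF = P/|S| = 1 (leading).

(a) P = 2.435 W  (b) Q = -0.02274 VAR  (c) S = 2.435 VA  (d) PF = 1 (leading)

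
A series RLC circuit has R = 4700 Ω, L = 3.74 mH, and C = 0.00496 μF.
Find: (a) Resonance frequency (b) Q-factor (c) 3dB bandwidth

Step 1 — Resonance: ω₀ = 1/√(LC) = 1/√(0.00374·4.96e-09) = 2.322e+05 rad/s.
Step 2 — f₀ = ω₀/(2π) = 3.695e+04 Hz.
Step 3 — Series Q: Q = ω₀L/R = 2.322e+05·0.00374/4700 = 0.1848.
Step 4 — Bandwidth: Δω = ω₀/Q = 1.257e+06 rad/s; BW = Δω/(2π) = 2e+05 Hz.

(a) f₀ = 3.695e+04 Hz  (b) Q = 0.1848  (c) BW = 2e+05 Hz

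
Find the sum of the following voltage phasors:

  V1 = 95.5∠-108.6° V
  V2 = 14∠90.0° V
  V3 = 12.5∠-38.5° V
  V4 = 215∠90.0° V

Step 1 — Convert each phasor to rectangular form:
  V1 = 95.5·(cos(-108.6°) + j·sin(-108.6°)) = -30.46 - j90.51 V
  V2 = 14·(cos(90.0°) + j·sin(90.0°)) = 0 + j14 V
  V3 = 12.5·(cos(-38.5°) + j·sin(-38.5°)) = 9.783 - j7.781 V
  V4 = 215·(cos(90.0°) + j·sin(90.0°)) = 0 + j215 V
Step 2 — Sum components: V_total = -20.68 + j130.7 V.
Step 3 — Convert to polar: |V_total| = 132.3 V, ∠V_total = 99.0°.

V_total = 132.3∠99.0° V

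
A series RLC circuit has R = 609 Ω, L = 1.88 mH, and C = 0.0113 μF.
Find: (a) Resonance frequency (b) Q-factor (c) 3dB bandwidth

Step 1 — Resonance condition Im(Z)=0 gives ω₀ = 1/√(LC).
Step 2 — ω₀ = 1/√(0.00188·1.13e-08) = 2.17e+05 rad/s.
Step 3 — f₀ = ω₀/(2π) = 3.453e+04 Hz.
Step 4 — Series Q: Q = ω₀L/R = 2.17e+05·0.00188/609 = 0.6698.
Step 5 — 3dB bandwidth: Δω = ω₀/Q = 3.239e+05 rad/s; BW = Δω/(2π) = 5.156e+04 Hz.

(a) f₀ = 3.453e+04 Hz  (b) Q = 0.6698  (c) BW = 5.156e+04 Hz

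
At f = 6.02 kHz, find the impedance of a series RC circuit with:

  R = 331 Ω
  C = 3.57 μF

Step 1 — Angular frequency: ω = 2π·f = 2π·6020 = 3.782e+04 rad/s.
Step 2 — Component impedances:
  R: Z = R = 331 Ω
  C: Z = 1/(jωC) = -j/(ω·C) = 0 - j7.406 Ω
Step 3 — Series combination: Z_total = R + C = 331 - j7.406 Ω = 331.1∠-1.3° Ω.

Z = 331 - j7.406 Ω = 331.1∠-1.3° Ω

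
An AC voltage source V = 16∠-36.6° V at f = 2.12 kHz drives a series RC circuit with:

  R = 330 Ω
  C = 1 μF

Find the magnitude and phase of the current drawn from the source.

Step 1 — Angular frequency: ω = 2π·f = 2π·2120 = 1.332e+04 rad/s.
Step 2 — Component impedances:
  R: Z = R = 330 Ω
  C: Z = 1/(jωC) = -j/(ω·C) = 0 - j75.07 Ω
Step 3 — Series combination: Z_total = R + C = 330 - j75.07 Ω = 338.4∠-12.8° Ω.
Step 4 — Source phasor: V = 16∠-36.6° V = 12.85 - j9.54 V.
Step 5 — Ohm's law: I = V / Z_total = (12.85 - j9.54) / (330 - j75.07) = 0.04326 - j0.01907 A.
Step 6 — Convert to polar: |I| = 0.04728 A, ∠I = -23.8°.

I = 0.04728∠-23.8° A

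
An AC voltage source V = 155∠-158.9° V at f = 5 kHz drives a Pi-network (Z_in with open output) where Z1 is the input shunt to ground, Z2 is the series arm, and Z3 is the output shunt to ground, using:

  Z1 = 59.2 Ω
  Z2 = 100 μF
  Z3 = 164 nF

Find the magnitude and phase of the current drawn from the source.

Step 1 — Angular frequency: ω = 2π·f = 2π·5000 = 3.142e+04 rad/s.
Step 2 — Component impedances:
  Z1: Z = R = 59.2 Ω
  Z2: Z = 1/(jωC) = -j/(ω·C) = 0 - j0.3183 Ω
  Z3: Z = 1/(jωC) = -j/(ω·C) = 0 - j194.1 Ω
Step 3 — With open output, the series arm Z2 and the output shunt Z3 appear in series to ground: Z2 + Z3 = 0 - j194.4 Ω.
Step 4 — Parallel with input shunt Z1: Z_in = Z1 || (Z2 + Z3) = 54.18 - j16.5 Ω = 56.63∠-16.9° Ω.
Step 5 — Source phasor: V = 155∠-158.9° V = -144.6 - j55.8 V.
Step 6 — Ohm's law: I = V / Z_total = (-144.6 - j55.8) / (54.18 - j16.5) = -2.156 - j1.686 A.
Step 7 — Convert to polar: |I| = 2.737 A, ∠I = -142.0°.

I = 2.737∠-142.0° A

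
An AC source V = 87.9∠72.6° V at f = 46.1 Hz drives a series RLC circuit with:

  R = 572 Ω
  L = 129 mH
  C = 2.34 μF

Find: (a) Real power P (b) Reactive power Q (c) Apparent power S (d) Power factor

Step 1 — Angular frequency: ω = 2π·f = 2π·46.1 = 289.7 rad/s.
Step 2 — Component impedances:
  R: Z = R = 572 Ω
  L: Z = jωL = j·289.7·0.129 = 0 + j37.37 Ω
  C: Z = 1/(jωC) = -j/(ω·C) = 0 - j1475 Ω
Step 3 — Series combination: Z_total = R + L + C = 572 - j1438 Ω = 1548∠-68.3° Ω.
Step 4 — Source phasor: V = 87.9∠72.6° V = 26.29 + j83.88 V.
Step 5 — Current: I = V / Z = -0.04408 + j0.03581 A = 0.0568∠140.9° A.
Step 6 — Complex power: S = V·I* = 1.845 - j4.639 VA.
Step 7 — Real power: P = Re(S) = 1.845 W.
Step 8 — Reactive power: Q = Im(S) = -4.639 VAR.
Step 9 — Apparent power: |S| = 4.993 VA.
Step 10 — Power factor: PF = P/|S| = 0.3696 (leading).

(a) P = 1.845 W  (b) Q = -4.639 VAR  (c) S = 4.993 VA  (d) PF = 0.3696 (leading)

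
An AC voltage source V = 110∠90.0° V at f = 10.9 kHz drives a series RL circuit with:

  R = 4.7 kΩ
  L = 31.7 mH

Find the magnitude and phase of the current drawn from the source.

Step 1 — Angular frequency: ω = 2π·f = 2π·1.09e+04 = 6.849e+04 rad/s.
Step 2 — Component impedances:
  R: Z = R = 4700 Ω
  L: Z = jωL = j·6.849e+04·0.0317 = 0 + j2171 Ω
Step 3 — Series combination: Z_total = R + L = 4700 + j2171 Ω = 5177∠24.8° Ω.
Step 4 — Source phasor: V = 110∠90.0° V = 0 + j110 V.
Step 5 — Ohm's law: I = V / Z_total = (0 + j110) / (4700 + j2171) = 0.00891 + j0.01929 A.
Step 6 — Convert to polar: |I| = 0.02125 A, ∠I = 65.2°.

I = 0.02125∠65.2° A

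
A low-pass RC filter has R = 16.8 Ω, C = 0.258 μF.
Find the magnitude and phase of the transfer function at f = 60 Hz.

Step 1 — Angular frequency: ω = 2π·60 = 377 rad/s.
Step 2 — Transfer function: H(jω) = 1/(1 + jωRC).
Step 3 — Denominator: 1 + jωRC = 1 + j·377·16.8·2.58e-07 = 1 + j0.001634.
Step 4 — H = 1 - j0.001634.
Step 5 — Magnitude: |H| = 1 (-0.0 dB); phase: φ = -0.1°.

|H| = 1 (-0.0 dB), φ = -0.1°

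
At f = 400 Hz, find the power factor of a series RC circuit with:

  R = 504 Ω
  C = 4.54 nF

Step 1 — Angular frequency: ω = 2π·f = 2π·400 = 2513 rad/s.
Step 2 — Component impedances:
  R: Z = R = 504 Ω
  C: Z = 1/(jωC) = -j/(ω·C) = 0 - j8.764e+04 Ω
Step 3 — Series combination: Z_total = R + C = 504 - j8.764e+04 Ω = 8.764e+04∠-89.7° Ω.
Step 4 — Power factor: PF = cos(φ) = Re(Z)/|Z| = 504/8.764e+04 = 0.005751.
Step 5 — Type: Im(Z) = -8.764e+04 ⇒ leading (phase φ = -89.7°).

PF = 0.005751 (leading, φ = -89.7°)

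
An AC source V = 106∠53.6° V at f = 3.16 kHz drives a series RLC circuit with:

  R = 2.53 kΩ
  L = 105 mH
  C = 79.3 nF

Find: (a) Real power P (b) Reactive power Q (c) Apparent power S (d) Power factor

Step 1 — Angular frequency: ω = 2π·f = 2π·3160 = 1.985e+04 rad/s.
Step 2 — Component impedances:
  R: Z = R = 2530 Ω
  L: Z = jωL = j·1.985e+04·0.105 = 0 + j2085 Ω
  C: Z = 1/(jωC) = -j/(ω·C) = 0 - j635.1 Ω
Step 3 — Series combination: Z_total = R + L + C = 2530 + j1450 Ω = 2916∠29.8° Ω.
Step 4 — Source phasor: V = 106∠53.6° V = 62.9 + j85.32 V.
Step 5 — Current: I = V / Z = 0.03326 + j0.01466 A = 0.03635∠23.8° A.
Step 6 — Complex power: S = V·I* = 3.343 + j1.916 VA.
Step 7 — Real power: P = Re(S) = 3.343 W.
Step 8 — Reactive power: Q = Im(S) = 1.916 VAR.
Step 9 — Apparent power: |S| = 3.853 VA.
Step 10 — Power factor: PF = P/|S| = 0.8677 (lagging).

(a) P = 3.343 W  (b) Q = 1.916 VAR  (c) S = 3.853 VA  (d) PF = 0.8677 (lagging)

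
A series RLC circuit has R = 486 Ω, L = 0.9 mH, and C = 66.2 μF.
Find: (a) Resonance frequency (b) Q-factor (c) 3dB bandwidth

Step 1 — Resonance: ω₀ = 1/√(LC) = 1/√(0.0009·6.62e-05) = 4097 rad/s.
Step 2 — f₀ = ω₀/(2π) = 652 Hz.
Step 3 — Series Q: Q = ω₀L/R = 4097·0.0009/486 = 0.007587.
Step 4 — Bandwidth: Δω = ω₀/Q = 5.4e+05 rad/s; BW = Δω/(2π) = 8.594e+04 Hz.

(a) f₀ = 652 Hz  (b) Q = 0.007587  (c) BW = 8.594e+04 Hz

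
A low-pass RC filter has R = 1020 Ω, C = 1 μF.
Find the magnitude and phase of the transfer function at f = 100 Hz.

Step 1 — Angular frequency: ω = 2π·100 = 628.3 rad/s.
Step 2 — Transfer function: H(jω) = 1/(1 + jωRC).
Step 3 — Denominator: 1 + jωRC = 1 + j·628.3·1020·1e-06 = 1 + j0.6409.
Step 4 — H = 0.7089 - j0.4543.
Step 5 — Magnitude: |H| = 0.8419 (-1.5 dB); phase: φ = -32.7°.

|H| = 0.8419 (-1.5 dB), φ = -32.7°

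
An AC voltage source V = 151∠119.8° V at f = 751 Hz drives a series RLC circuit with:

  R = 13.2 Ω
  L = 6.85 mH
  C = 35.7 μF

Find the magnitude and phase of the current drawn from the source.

Step 1 — Angular frequency: ω = 2π·f = 2π·751 = 4719 rad/s.
Step 2 — Component impedances:
  R: Z = R = 13.2 Ω
  L: Z = jωL = j·4719·0.00685 = 0 + j32.32 Ω
  C: Z = 1/(jωC) = -j/(ω·C) = 0 - j5.936 Ω
Step 3 — Series combination: Z_total = R + L + C = 13.2 + j26.39 Ω = 29.5∠63.4° Ω.
Step 4 — Source phasor: V = 151∠119.8° V = -75.04 + j131 V.
Step 5 — Ohm's law: I = V / Z_total = (-75.04 + j131) / (13.2 + j26.39) = 2.834 + j4.262 A.
Step 6 — Convert to polar: |I| = 5.118 A, ∠I = 56.4°.

I = 5.118∠56.4° A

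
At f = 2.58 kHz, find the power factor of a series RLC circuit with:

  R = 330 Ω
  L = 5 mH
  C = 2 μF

Step 1 — Angular frequency: ω = 2π·f = 2π·2580 = 1.621e+04 rad/s.
Step 2 — Component impedances:
  R: Z = R = 330 Ω
  L: Z = jωL = j·1.621e+04·0.005 = 0 + j81.05 Ω
  C: Z = 1/(jωC) = -j/(ω·C) = 0 - j30.84 Ω
Step 3 — Series combination: Z_total = R + L + C = 330 + j50.21 Ω = 333.8∠8.7° Ω.
Step 4 — Power factor: PF = cos(φ) = Re(Z)/|Z| = 330/333.8 = 0.9886.
Step 5 — Type: Im(Z) = 50.21 ⇒ lagging (phase φ = 8.7°).

PF = 0.9886 (lagging, φ = 8.7°)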